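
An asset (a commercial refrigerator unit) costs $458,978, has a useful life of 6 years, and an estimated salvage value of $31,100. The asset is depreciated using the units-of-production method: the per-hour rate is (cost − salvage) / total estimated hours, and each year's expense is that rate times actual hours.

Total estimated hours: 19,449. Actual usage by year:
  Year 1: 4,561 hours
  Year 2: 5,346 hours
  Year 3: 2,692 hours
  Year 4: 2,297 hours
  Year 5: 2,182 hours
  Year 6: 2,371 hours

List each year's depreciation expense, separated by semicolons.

$100,342; $117,612; $59,224; $50,534; $48,004; $52,162

Depreciable base = $458,978 − $31,100 = $427,878.
Rate = $427,878 / 19,449 hours = $22 per hour.
Year 1: 4,561 × $22 = $100,342. Book value $358,636.
Year 2: 5,346 × $22 = $117,612. Book value $241,024.
Year 3: 2,692 × $22 = $59,224. Book value $181,800.
Year 4: 2,297 × $22 = $50,534. Book value $131,266.
Year 5: 2,182 × $22 = $48,004. Book value $83,262.
Year 6: 2,371 × $22 = $52,162. Book value $31,100.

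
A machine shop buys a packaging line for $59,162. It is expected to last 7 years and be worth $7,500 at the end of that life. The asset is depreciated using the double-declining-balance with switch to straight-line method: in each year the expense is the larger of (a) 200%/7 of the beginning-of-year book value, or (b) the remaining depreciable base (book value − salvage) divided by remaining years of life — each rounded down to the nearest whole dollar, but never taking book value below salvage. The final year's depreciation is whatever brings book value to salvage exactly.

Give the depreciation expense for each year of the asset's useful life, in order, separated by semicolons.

Depreciable base = $59,162 − $7,500 = $51,662.
Year 1: DB = ⌊$59,162 × 200%/7⌋ = $16,903; SL = ⌊$51,662/7⌋ = $7,380 → take DB $16,903. Book value $42,259.
Year 2: DB = ⌊$42,259 × 200%/7⌋ = $12,074; SL = ⌊$34,759/6⌋ = $5,793 → take DB $12,074. Book value $30,185.
Year 3: DB = ⌊$30,185 × 200%/7⌋ = $8,624; SL = ⌊$22,685/5⌋ = $4,537 → take DB $8,624. Book value $21,561.
Year 4: DB = ⌊$21,561 × 200%/7⌋ = $6,160; SL = ⌊$14,061/4⌋ = $3,515 → take DB $6,160. Book value $15,401.
Year 5: DB = ⌊$15,401 × 200%/7⌋ = $4,400; SL = ⌊$7,901/3⌋ = $2,633 → take DB $4,400. Book value $11,001.
Year 6: DB = ⌊$11,001 × 200%/7⌋ = $3,143; SL = ⌊$3,501/2⌋ = $1,750 → take DB $3,143. Book value $7,858.
Year 7 (final): $7,858 − $7,500 = $358. Book value $7,500.

$16,903; $12,074; $8,624; $6,160; $4,400; $3,143; $358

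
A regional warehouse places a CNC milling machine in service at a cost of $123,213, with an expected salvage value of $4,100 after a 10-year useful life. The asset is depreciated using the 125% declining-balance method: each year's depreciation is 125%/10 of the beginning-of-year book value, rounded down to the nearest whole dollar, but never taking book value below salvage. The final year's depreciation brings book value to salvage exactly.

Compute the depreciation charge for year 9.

Depreciable base = $123,213 − $4,100 = $119,113.
Year 1: ⌊$123,213 × 125%/10⌋ = $15,401. Book value $107,812.
Year 2: ⌊$107,812 × 125%/10⌋ = $13,476. Book value $94,336.
Year 3: ⌊$94,336 × 125%/10⌋ = $11,792. Book value $82,544.
Year 4: ⌊$82,544 × 125%/10⌋ = $10,318. Book value $72,226.
Year 5: ⌊$72,226 × 125%/10⌋ = $9,028. Book value $63,198.
Year 6: ⌊$63,198 × 125%/10⌋ = $7,899. Book value $55,299.
Year 7: ⌊$55,299 × 125%/10⌋ = $6,912. Book value $48,387.
Year 8: ⌊$48,387 × 125%/10⌋ = $6,048. Book value $42,339.
Year 9: ⌊$42,339 × 125%/10⌋ = $5,292. Book value $37,047.

$5,292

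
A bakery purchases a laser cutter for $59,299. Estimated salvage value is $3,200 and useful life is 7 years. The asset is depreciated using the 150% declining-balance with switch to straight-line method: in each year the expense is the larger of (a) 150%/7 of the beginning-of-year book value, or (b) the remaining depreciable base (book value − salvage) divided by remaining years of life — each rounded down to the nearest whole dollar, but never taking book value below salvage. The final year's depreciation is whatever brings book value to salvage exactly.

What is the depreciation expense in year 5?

$6,391

Depreciable base = $59,299 − $3,200 = $56,099.
Year 1: DB = ⌊$59,299 × 150%/7⌋ = $12,706; SL = ⌊$56,099/7⌋ = $8,014 → take DB $12,706. Book value $46,593.
Year 2: DB = ⌊$46,593 × 150%/7⌋ = $9,984; SL = ⌊$43,393/6⌋ = $7,232 → take DB $9,984. Book value $36,609.
Year 3: DB = ⌊$36,609 × 150%/7⌋ = $7,844; SL = ⌊$33,409/5⌋ = $6,681 → take DB $7,844. Book value $28,765.
Year 4: DB = ⌊$28,765 × 150%/7⌋ = $6,163; SL = ⌊$25,565/4⌋ = $6,391 → take SL $6,391. Book value $22,374.
Year 5: DB = ⌊$22,374 × 150%/7⌋ = $4,794; SL = ⌊$19,174/3⌋ = $6,391 → take SL $6,391. Book value $15,983.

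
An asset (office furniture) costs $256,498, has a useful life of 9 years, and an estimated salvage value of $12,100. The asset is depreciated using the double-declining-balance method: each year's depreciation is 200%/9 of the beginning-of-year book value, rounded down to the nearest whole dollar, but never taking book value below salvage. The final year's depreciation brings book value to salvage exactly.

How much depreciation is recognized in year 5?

Depreciable base = $256,498 − $12,100 = $244,398.
Year 1: ⌊$256,498 × 200%/9⌋ = $56,999. Book value $199,499.
Year 2: ⌊$199,499 × 200%/9⌋ = $44,333. Book value $155,166.
Year 3: ⌊$155,166 × 200%/9⌋ = $34,481. Book value $120,685.
Year 4: ⌊$120,685 × 200%/9⌋ = $26,818. Book value $93,867.
Year 5: ⌊$93,867 × 200%/9⌋ = $20,859. Book value $73,008.

$20,859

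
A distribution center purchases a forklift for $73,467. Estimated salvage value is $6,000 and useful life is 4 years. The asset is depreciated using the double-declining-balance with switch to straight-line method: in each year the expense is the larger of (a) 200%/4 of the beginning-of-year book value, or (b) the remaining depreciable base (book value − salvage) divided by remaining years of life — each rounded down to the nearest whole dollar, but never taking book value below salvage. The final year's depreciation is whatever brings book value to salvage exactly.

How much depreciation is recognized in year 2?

Depreciable base = $73,467 − $6,000 = $67,467.
Year 1: DB = ⌊$73,467 × 200%/4⌋ = $36,733; SL = ⌊$67,467/4⌋ = $16,866 → take DB $36,733. Book value $36,734.
Year 2: DB = ⌊$36,734 × 200%/4⌋ = $18,367; SL = ⌊$30,734/3⌋ = $10,244 → take DB $18,367. Book value $18,367.

$18,367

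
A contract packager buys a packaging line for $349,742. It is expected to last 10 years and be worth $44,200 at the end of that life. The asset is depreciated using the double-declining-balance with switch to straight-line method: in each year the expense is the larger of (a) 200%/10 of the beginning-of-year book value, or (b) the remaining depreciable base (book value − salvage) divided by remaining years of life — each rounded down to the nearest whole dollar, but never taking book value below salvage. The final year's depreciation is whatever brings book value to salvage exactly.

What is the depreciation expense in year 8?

$14,669

Depreciable base = $349,742 − $44,200 = $305,542.
Year 1: DB = ⌊$349,742 × 200%/10⌋ = $69,948; SL = ⌊$305,542/10⌋ = $30,554 → take DB $69,948. Book value $279,794.
Year 2: DB = ⌊$279,794 × 200%/10⌋ = $55,958; SL = ⌊$235,594/9⌋ = $26,177 → take DB $55,958. Book value $223,836.
Year 3: DB = ⌊$223,836 × 200%/10⌋ = $44,767; SL = ⌊$179,636/8⌋ = $22,454 → take DB $44,767. Book value $179,069.
Year 4: DB = ⌊$179,069 × 200%/10⌋ = $35,813; SL = ⌊$134,869/7⌋ = $19,267 → take DB $35,813. Book value $143,256.
Year 5: DB = ⌊$143,256 × 200%/10⌋ = $28,651; SL = ⌊$99,056/6⌋ = $16,509 → take DB $28,651. Book value $114,605.
Year 6: DB = ⌊$114,605 × 200%/10⌋ = $22,921; SL = ⌊$70,405/5⌋ = $14,081 → take DB $22,921. Book value $91,684.
Year 7: DB = ⌊$91,684 × 200%/10⌋ = $18,336; SL = ⌊$47,484/4⌋ = $11,871 → take DB $18,336. Book value $73,348.
Year 8: DB = ⌊$73,348 × 200%/10⌋ = $14,669; SL = ⌊$29,148/3⌋ = $9,716 → take DB $14,669. Book value $58,679.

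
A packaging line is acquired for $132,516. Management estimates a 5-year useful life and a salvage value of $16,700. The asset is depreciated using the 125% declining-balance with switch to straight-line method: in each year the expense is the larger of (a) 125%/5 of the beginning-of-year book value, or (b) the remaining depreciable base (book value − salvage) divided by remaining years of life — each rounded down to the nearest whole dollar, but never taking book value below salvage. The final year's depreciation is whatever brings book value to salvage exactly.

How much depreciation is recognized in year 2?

Depreciable base = $132,516 − $16,700 = $115,816.
Year 1: DB = ⌊$132,516 × 125%/5⌋ = $33,129; SL = ⌊$115,816/5⌋ = $23,163 → take DB $33,129. Book value $99,387.
Year 2: DB = ⌊$99,387 × 125%/5⌋ = $24,846; SL = ⌊$82,687/4⌋ = $20,671 → take DB $24,846. Book value $74,541.

$24,846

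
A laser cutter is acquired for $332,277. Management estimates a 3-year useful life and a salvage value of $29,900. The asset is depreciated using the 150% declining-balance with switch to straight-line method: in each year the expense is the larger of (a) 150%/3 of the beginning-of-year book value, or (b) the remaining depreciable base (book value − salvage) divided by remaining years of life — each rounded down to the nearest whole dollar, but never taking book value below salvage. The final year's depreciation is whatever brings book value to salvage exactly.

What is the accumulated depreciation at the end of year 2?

$249,207

Depreciable base = $332,277 − $29,900 = $302,377.
Year 1: DB = ⌊$332,277 × 150%/3⌋ = $166,138; SL = ⌊$302,377/3⌋ = $100,792 → take DB $166,138. Book value $166,139.
Year 2: DB = ⌊$166,139 × 150%/3⌋ = $83,069; SL = ⌊$136,239/2⌋ = $68,119 → take DB $83,069. Book value $83,070.
Accumulated through year 2 = $332,277 − $83,070 = $249,207.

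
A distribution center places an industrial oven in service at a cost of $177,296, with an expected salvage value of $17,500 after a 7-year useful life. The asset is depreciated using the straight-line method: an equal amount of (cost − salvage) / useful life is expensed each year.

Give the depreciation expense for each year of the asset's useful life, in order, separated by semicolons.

$22,828; $22,828; $22,828; $22,828; $22,828; $22,828; $22,828

Depreciable base = $177,296 − $17,500 = $159,796.
Annual expense = $159,796 / 7 = $22,828.
End of year 1: book value $154,468.
End of year 2: book value $131,640.
End of year 3: book value $108,812.
End of year 4: book value $85,984.
End of year 5: book value $63,156.
End of year 6: book value $40,328.
End of year 7: book value $17,500.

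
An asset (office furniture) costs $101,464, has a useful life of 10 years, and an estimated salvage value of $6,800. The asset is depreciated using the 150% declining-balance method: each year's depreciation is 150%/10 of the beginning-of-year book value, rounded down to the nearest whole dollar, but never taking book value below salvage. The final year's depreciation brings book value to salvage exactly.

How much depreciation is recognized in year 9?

Depreciable base = $101,464 − $6,800 = $94,664.
Year 1: ⌊$101,464 × 150%/10⌋ = $15,219. Book value $86,245.
Year 2: ⌊$86,245 × 150%/10⌋ = $12,936. Book value $73,309.
Year 3: ⌊$73,309 × 150%/10⌋ = $10,996. Book value $62,313.
Year 4: ⌊$62,313 × 150%/10⌋ = $9,346. Book value $52,967.
Year 5: ⌊$52,967 × 150%/10⌋ = $7,945. Book value $45,022.
Year 6: ⌊$45,022 × 150%/10⌋ = $6,753. Book value $38,269.
Year 7: ⌊$38,269 × 150%/10⌋ = $5,740. Book value $32,529.
Year 8: ⌊$32,529 × 150%/10⌋ = $4,879. Book value $27,650.
Year 9: ⌊$27,650 × 150%/10⌋ = $4,147. Book value $23,503.

$4,147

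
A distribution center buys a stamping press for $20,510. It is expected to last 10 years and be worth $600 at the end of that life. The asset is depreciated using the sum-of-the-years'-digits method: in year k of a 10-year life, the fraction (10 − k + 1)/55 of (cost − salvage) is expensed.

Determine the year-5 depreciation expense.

$2,172

Depreciable base = $20,510 − $600 = $19,910.
Sum of the years' digits = 10+9+8+7+6+5+4+3+2+1 = 55.
Year 1: $19,910 × 10/55 = $3,620. Book value $16,890.
Year 2: $19,910 × 9/55 = $3,258. Book value $13,632.
Year 3: $19,910 × 8/55 = $2,896. Book value $10,736.
Year 4: $19,910 × 7/55 = $2,534. Book value $8,202.
Year 5: $19,910 × 6/55 = $2,172. Book value $6,030.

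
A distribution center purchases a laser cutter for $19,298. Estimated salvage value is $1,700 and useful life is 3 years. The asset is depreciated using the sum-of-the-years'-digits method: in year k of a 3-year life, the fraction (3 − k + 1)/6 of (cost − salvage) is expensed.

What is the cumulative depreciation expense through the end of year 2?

$14,665

Depreciable base = $19,298 − $1,700 = $17,598.
Sum of the years' digits = 3+2+1 = 6.
Year 1: $17,598 × 3/6 = $8,799. Book value $10,499.
Year 2: $17,598 × 2/6 = $5,866. Book value $4,633.
Accumulated through year 2 = $19,298 − $4,633 = $14,665.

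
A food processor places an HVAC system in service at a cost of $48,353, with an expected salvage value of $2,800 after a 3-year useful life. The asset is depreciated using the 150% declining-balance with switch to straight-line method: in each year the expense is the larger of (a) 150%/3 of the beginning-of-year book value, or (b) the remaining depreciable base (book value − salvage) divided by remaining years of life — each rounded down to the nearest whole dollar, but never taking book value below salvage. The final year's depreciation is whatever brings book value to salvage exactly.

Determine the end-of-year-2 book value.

Depreciable base = $48,353 − $2,800 = $45,553.
Year 1: DB = ⌊$48,353 × 150%/3⌋ = $24,176; SL = ⌊$45,553/3⌋ = $15,184 → take DB $24,176. Book value $24,177.
Year 2: DB = ⌊$24,177 × 150%/3⌋ = $12,088; SL = ⌊$21,377/2⌋ = $10,688 → take DB $12,088. Book value $12,089.

$12,089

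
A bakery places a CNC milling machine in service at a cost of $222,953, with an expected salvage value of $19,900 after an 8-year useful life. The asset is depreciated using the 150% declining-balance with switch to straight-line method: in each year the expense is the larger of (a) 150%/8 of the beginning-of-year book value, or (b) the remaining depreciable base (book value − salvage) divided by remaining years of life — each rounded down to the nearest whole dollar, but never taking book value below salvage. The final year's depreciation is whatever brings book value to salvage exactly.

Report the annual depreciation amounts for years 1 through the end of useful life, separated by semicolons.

$41,803; $33,965; $27,597; $22,422; $19,316; $19,316; $19,317; $19,317

Depreciable base = $222,953 − $19,900 = $203,053.
Year 1: DB = ⌊$222,953 × 150%/8⌋ = $41,803; SL = ⌊$203,053/8⌋ = $25,381 → take DB $41,803. Book value $181,150.
Year 2: DB = ⌊$181,150 × 150%/8⌋ = $33,965; SL = ⌊$161,250/7⌋ = $23,035 → take DB $33,965. Book value $147,185.
Year 3: DB = ⌊$147,185 × 150%/8⌋ = $27,597; SL = ⌊$127,285/6⌋ = $21,214 → take DB $27,597. Book value $119,588.
Year 4: DB = ⌊$119,588 × 150%/8⌋ = $22,422; SL = ⌊$99,688/5⌋ = $19,937 → take DB $22,422. Book value $97,166.
Year 5: DB = ⌊$97,166 × 150%/8⌋ = $18,218; SL = ⌊$77,266/4⌋ = $19,316 → take SL $19,316. Book value $77,850.
Year 6: DB = ⌊$77,850 × 150%/8⌋ = $14,596; SL = ⌊$57,950/3⌋ = $19,316 → take SL $19,316. Book value $58,534.
Year 7: DB = ⌊$58,534 × 150%/8⌋ = $10,975; SL = ⌊$38,634/2⌋ = $19,317 → take SL $19,317. Book value $39,217.
Year 8 (final): $39,217 − $19,900 = $19,317. Book value $19,900.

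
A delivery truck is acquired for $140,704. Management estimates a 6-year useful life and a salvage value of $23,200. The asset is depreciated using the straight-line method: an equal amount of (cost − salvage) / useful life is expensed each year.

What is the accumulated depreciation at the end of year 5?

Depreciable base = $140,704 − $23,200 = $117,504.
Annual expense = $117,504 / 6 = $19,584.
End of year 1: book value $121,120.
End of year 2: book value $101,536.
End of year 3: book value $81,952.
End of year 4: book value $62,368.
End of year 5: book value $42,784.
Accumulated through year 5 = $140,704 − $42,784 = $97,920.

$97,920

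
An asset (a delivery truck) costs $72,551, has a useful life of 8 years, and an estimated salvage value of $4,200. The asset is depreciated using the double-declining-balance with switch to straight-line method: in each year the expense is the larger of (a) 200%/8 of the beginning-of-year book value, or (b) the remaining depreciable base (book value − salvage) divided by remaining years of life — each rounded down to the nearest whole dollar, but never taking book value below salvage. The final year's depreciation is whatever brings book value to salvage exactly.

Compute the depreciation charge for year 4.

$7,652

Depreciable base = $72,551 − $4,200 = $68,351.
Year 1: DB = ⌊$72,551 × 200%/8⌋ = $18,137; SL = ⌊$68,351/8⌋ = $8,543 → take DB $18,137. Book value $54,414.
Year 2: DB = ⌊$54,414 × 200%/8⌋ = $13,603; SL = ⌊$50,214/7⌋ = $7,173 → take DB $13,603. Book value $40,811.
Year 3: DB = ⌊$40,811 × 200%/8⌋ = $10,202; SL = ⌊$36,611/6⌋ = $6,101 → take DB $10,202. Book value $30,609.
Year 4: DB = ⌊$30,609 × 200%/8⌋ = $7,652; SL = ⌊$26,409/5⌋ = $5,281 → take DB $7,652. Book value $22,957.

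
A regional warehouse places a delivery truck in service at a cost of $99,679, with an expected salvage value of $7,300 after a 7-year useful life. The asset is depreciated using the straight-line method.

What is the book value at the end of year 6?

$20,497

Depreciable base = $99,679 − $7,300 = $92,379.
Annual expense = $92,379 / 7 = $13,197.
End of year 1: book value $86,482.
End of year 2: book value $73,285.
End of year 3: book value $60,088.
End of year 4: book value $46,891.
End of year 5: book value $33,694.
End of year 6: book value $20,497.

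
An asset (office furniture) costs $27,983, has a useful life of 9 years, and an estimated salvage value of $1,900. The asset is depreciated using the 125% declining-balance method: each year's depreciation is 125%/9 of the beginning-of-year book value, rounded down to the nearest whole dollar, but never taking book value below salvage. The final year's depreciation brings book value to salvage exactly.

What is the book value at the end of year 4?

$15,388

Depreciable base = $27,983 − $1,900 = $26,083.
Year 1: ⌊$27,983 × 125%/9⌋ = $3,886. Book value $24,097.
Year 2: ⌊$24,097 × 125%/9⌋ = $3,346. Book value $20,751.
Year 3: ⌊$20,751 × 125%/9⌋ = $2,882. Book value $17,869.
Year 4: ⌊$17,869 × 125%/9⌋ = $2,481. Book value $15,388.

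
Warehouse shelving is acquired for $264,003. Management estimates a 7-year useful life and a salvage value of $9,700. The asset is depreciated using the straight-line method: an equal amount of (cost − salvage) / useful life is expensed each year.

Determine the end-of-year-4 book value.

Depreciable base = $264,003 − $9,700 = $254,303.
Annual expense = $254,303 / 7 = $36,329.
End of year 1: book value $227,674.
End of year 2: book value $191,345.
End of year 3: book value $155,016.
End of year 4: book value $118,687.

$118,687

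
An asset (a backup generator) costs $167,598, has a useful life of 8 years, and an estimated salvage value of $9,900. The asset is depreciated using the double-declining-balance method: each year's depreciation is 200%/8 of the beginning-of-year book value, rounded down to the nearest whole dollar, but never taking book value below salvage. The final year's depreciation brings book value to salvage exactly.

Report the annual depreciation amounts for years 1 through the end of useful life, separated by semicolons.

Depreciable base = $167,598 − $9,900 = $157,698.
Year 1: ⌊$167,598 × 200%/8⌋ = $41,899. Book value $125,699.
Year 2: ⌊$125,699 × 200%/8⌋ = $31,424. Book value $94,275.
Year 3: ⌊$94,275 × 200%/8⌋ = $23,568. Book value $70,707.
Year 4: ⌊$70,707 × 200%/8⌋ = $17,676. Book value $53,031.
Year 5: ⌊$53,031 × 200%/8⌋ = $13,257. Book value $39,774.
Year 6: ⌊$39,774 × 200%/8⌋ = $9,943. Book value $29,831.
Year 7: ⌊$29,831 × 200%/8⌋ = $7,457. Book value $22,374.
Year 8 (final): $22,374 − $9,900 = $12,474. Book value $9,900.

$41,899; $31,424; $23,568; $17,676; $13,257; $9,943; $7,457; $12,474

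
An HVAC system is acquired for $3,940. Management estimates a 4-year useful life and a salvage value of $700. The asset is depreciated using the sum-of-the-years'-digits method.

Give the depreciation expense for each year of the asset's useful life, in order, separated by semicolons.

$1,296; $972; $648; $324

Depreciable base = $3,940 − $700 = $3,240.
Sum of the years' digits = 4+3+2+1 = 10.
Year 1: $3,240 × 4/10 = $1,296. Book value $2,644.
Year 2: $3,240 × 3/10 = $972. Book value $1,672.
Year 3: $3,240 × 2/10 = $648. Book value $1,024.
Year 4: $3,240 × 1/10 = $324. Book value $700.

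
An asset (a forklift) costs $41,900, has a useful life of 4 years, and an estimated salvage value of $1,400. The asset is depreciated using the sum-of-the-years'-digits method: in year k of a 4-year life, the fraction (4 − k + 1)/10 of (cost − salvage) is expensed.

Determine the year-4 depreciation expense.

$4,050

Depreciable base = $41,900 − $1,400 = $40,500.
Sum of the years' digits = 4+3+2+1 = 10.
Year 1: $40,500 × 4/10 = $16,200. Book value $25,700.
Year 2: $40,500 × 3/10 = $12,150. Book value $13,550.
Year 3: $40,500 × 2/10 = $8,100. Book value $5,450.
Year 4: $40,500 × 1/10 = $4,050. Book value $1,400.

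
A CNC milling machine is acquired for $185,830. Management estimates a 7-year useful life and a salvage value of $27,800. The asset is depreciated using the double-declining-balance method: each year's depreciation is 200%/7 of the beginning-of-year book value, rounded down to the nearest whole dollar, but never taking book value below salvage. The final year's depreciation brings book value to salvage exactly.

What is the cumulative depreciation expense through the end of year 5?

Depreciable base = $185,830 − $27,800 = $158,030.
Year 1: ⌊$185,830 × 200%/7⌋ = $53,094. Book value $132,736.
Year 2: ⌊$132,736 × 200%/7⌋ = $37,924. Book value $94,812.
Year 3: ⌊$94,812 × 200%/7⌋ = $27,089. Book value $67,723.
Year 4: ⌊$67,723 × 200%/7⌋ = $19,349. Book value $48,374.
Year 5: ⌊$48,374 × 200%/7⌋ = $13,821. Book value $34,553.
Accumulated through year 5 = $185,830 − $34,553 = $151,277.

$151,277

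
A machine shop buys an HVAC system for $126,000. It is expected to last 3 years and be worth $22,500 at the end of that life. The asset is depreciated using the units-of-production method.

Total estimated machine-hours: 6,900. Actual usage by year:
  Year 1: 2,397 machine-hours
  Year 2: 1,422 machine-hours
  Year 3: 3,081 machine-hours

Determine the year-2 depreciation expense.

$21,330

Depreciable base = $126,000 − $22,500 = $103,500.
Rate = $103,500 / 6,900 machine-hours = $15 per machine-hour.
Year 1: 2,397 × $15 = $35,955. Book value $90,045.
Year 2: 1,422 × $15 = $21,330. Book value $68,715.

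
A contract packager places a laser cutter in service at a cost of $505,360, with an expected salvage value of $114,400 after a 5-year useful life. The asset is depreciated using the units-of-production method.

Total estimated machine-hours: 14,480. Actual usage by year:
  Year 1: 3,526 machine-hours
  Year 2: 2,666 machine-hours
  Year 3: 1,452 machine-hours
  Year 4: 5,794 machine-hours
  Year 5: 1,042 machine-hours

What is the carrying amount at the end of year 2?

Depreciable base = $505,360 − $114,400 = $390,960.
Rate = $390,960 / 14,480 machine-hours = $27 per machine-hour.
Year 1: 3,526 × $27 = $95,202. Book value $410,158.
Year 2: 2,666 × $27 = $71,982. Book value $338,176.

$338,176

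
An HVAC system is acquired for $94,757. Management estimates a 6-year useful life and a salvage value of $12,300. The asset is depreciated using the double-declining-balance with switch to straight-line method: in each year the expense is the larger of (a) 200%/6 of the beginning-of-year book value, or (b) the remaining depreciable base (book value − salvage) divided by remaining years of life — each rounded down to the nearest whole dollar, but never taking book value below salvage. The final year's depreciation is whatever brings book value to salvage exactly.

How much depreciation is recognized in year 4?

Depreciable base = $94,757 − $12,300 = $82,457.
Year 1: DB = ⌊$94,757 × 200%/6⌋ = $31,585; SL = ⌊$82,457/6⌋ = $13,742 → take DB $31,585. Book value $63,172.
Year 2: DB = ⌊$63,172 × 200%/6⌋ = $21,057; SL = ⌊$50,872/5⌋ = $10,174 → take DB $21,057. Book value $42,115.
Year 3: DB = ⌊$42,115 × 200%/6⌋ = $14,038; SL = ⌊$29,815/4⌋ = $7,453 → take DB $14,038. Book value $28,077.
Year 4: DB = ⌊$28,077 × 200%/6⌋ = $9,359; SL = ⌊$15,777/3⌋ = $5,259 → take DB $9,359. Book value $18,718.

$9,359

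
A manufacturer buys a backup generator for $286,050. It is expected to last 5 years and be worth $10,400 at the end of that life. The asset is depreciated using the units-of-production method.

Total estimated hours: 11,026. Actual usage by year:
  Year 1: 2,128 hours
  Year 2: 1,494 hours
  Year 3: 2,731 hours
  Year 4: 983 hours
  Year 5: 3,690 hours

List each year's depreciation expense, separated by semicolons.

Depreciable base = $286,050 − $10,400 = $275,650.
Rate = $275,650 / 11,026 hours = $25 per hour.
Year 1: 2,128 × $25 = $53,200. Book value $232,850.
Year 2: 1,494 × $25 = $37,350. Book value $195,500.
Year 3: 2,731 × $25 = $68,275. Book value $127,225.
Year 4: 983 × $25 = $24,575. Book value $102,650.
Year 5: 3,690 × $25 = $92,250. Book value $10,400.

$53,200; $37,350; $68,275; $24,575; $92,250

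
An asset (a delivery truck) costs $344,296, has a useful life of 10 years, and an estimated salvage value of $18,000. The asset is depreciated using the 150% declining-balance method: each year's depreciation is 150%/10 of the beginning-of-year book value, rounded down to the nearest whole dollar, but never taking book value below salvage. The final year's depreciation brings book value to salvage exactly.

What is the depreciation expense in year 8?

$16,556

Depreciable base = $344,296 − $18,000 = $326,296.
Year 1: ⌊$344,296 × 150%/10⌋ = $51,644. Book value $292,652.
Year 2: ⌊$292,652 × 150%/10⌋ = $43,897. Book value $248,755.
Year 3: ⌊$248,755 × 150%/10⌋ = $37,313. Book value $211,442.
Year 4: ⌊$211,442 × 150%/10⌋ = $31,716. Book value $179,726.
Year 5: ⌊$179,726 × 150%/10⌋ = $26,958. Book value $152,768.
Year 6: ⌊$152,768 × 150%/10⌋ = $22,915. Book value $129,853.
Year 7: ⌊$129,853 × 150%/10⌋ = $19,477. Book value $110,376.
Year 8: ⌊$110,376 × 150%/10⌋ = $16,556. Book value $93,820.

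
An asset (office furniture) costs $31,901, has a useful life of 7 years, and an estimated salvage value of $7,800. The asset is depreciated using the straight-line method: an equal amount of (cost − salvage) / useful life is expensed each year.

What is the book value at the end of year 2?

Depreciable base = $31,901 − $7,800 = $24,101.
Annual expense = $24,101 / 7 = $3,443.
End of year 1: book value $28,458.
End of year 2: book value $25,015.

$25,015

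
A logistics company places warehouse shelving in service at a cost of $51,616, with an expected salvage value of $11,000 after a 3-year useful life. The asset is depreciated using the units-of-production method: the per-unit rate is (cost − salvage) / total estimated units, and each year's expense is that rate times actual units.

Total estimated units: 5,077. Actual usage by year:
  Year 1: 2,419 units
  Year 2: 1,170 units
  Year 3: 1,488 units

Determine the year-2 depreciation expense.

$9,360

Depreciable base = $51,616 − $11,000 = $40,616.
Rate = $40,616 / 5,077 units = $8 per unit.
Year 1: 2,419 × $8 = $19,352. Book value $32,264.
Year 2: 1,170 × $8 = $9,360. Book value $22,904.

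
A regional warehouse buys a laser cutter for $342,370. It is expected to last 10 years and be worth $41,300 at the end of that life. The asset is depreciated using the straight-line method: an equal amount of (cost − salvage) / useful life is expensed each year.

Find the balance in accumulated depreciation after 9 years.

$270,963

Depreciable base = $342,370 − $41,300 = $301,070.
Annual expense = $301,070 / 10 = $30,107.
End of year 1: book value $312,263.
End of year 2: book value $282,156.
End of year 3: book value $252,049.
End of year 4: book value $221,942.
End of year 5: book value $191,835.
End of year 6: book value $161,728.
End of year 7: book value $131,621.
End of year 8: book value $101,514.
End of year 9: book value $71,407.
Accumulated through year 9 = $342,370 − $71,407 = $270,963.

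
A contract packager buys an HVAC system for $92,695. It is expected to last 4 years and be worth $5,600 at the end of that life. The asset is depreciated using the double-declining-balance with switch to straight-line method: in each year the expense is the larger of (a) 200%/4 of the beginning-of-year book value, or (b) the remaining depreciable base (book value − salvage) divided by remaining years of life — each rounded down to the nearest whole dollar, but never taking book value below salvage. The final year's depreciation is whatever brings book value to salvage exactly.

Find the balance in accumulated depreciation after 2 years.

$69,521

Depreciable base = $92,695 − $5,600 = $87,095.
Year 1: DB = ⌊$92,695 × 200%/4⌋ = $46,347; SL = ⌊$87,095/4⌋ = $21,773 → take DB $46,347. Book value $46,348.
Year 2: DB = ⌊$46,348 × 200%/4⌋ = $23,174; SL = ⌊$40,748/3⌋ = $13,582 → take DB $23,174. Book value $23,174.
Accumulated through year 2 = $92,695 − $23,174 = $69,521.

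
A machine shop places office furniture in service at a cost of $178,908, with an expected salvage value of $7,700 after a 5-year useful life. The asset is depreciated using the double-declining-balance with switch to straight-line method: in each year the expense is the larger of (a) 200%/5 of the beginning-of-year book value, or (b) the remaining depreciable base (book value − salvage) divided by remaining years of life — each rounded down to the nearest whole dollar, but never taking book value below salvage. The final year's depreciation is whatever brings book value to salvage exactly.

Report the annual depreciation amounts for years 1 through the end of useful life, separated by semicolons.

Depreciable base = $178,908 − $7,700 = $171,208.
Year 1: DB = ⌊$178,908 × 200%/5⌋ = $71,563; SL = ⌊$171,208/5⌋ = $34,241 → take DB $71,563. Book value $107,345.
Year 2: DB = ⌊$107,345 × 200%/5⌋ = $42,938; SL = ⌊$99,645/4⌋ = $24,911 → take DB $42,938. Book value $64,407.
Year 3: DB = ⌊$64,407 × 200%/5⌋ = $25,762; SL = ⌊$56,707/3⌋ = $18,902 → take DB $25,762. Book value $38,645.
Year 4: DB = ⌊$38,645 × 200%/5⌋ = $15,458; SL = ⌊$30,945/2⌋ = $15,472 → take SL $15,472. Book value $23,173.
Year 5 (final): $23,173 − $7,700 = $15,473. Book value $7,700.

$71,563; $42,938; $25,762; $15,472; $15,473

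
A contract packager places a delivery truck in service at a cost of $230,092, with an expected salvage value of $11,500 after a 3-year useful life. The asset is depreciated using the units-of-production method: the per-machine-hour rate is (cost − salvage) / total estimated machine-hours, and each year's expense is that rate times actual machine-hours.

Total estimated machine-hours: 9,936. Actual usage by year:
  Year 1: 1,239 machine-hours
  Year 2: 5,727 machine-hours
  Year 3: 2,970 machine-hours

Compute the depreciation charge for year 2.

Depreciable base = $230,092 − $11,500 = $218,592.
Rate = $218,592 / 9,936 machine-hours = $22 per machine-hour.
Year 1: 1,239 × $22 = $27,258. Book value $202,834.
Year 2: 5,727 × $22 = $125,994. Book value $76,840.

$125,994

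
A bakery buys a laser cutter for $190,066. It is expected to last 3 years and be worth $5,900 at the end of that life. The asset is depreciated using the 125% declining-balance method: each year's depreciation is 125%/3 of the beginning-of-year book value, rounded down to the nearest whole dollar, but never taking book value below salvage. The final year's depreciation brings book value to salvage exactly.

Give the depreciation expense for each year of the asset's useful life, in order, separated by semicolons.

Depreciable base = $190,066 − $5,900 = $184,166.
Year 1: ⌊$190,066 × 125%/3⌋ = $79,194. Book value $110,872.
Year 2: ⌊$110,872 × 125%/3⌋ = $46,196. Book value $64,676.
Year 3 (final): $64,676 − $5,900 = $58,776. Book value $5,900.

$79,194; $46,196; $58,776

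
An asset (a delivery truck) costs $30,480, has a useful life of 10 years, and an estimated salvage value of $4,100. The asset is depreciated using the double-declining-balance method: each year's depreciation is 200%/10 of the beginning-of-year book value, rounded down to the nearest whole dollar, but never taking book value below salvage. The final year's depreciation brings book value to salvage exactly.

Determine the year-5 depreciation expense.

$2,497

Depreciable base = $30,480 − $4,100 = $26,380.
Year 1: ⌊$30,480 × 200%/10⌋ = $6,096. Book value $24,384.
Year 2: ⌊$24,384 × 200%/10⌋ = $4,876. Book value $19,508.
Year 3: ⌊$19,508 × 200%/10⌋ = $3,901. Book value $15,607.
Year 4: ⌊$15,607 × 200%/10⌋ = $3,121. Book value $12,486.
Year 5: ⌊$12,486 × 200%/10⌋ = $2,497. Book value $9,989.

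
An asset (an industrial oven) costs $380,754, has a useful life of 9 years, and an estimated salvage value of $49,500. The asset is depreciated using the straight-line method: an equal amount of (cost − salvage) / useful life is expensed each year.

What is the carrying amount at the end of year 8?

Depreciable base = $380,754 − $49,500 = $331,254.
Annual expense = $331,254 / 9 = $36,806.
End of year 1: book value $343,948.
End of year 2: book value $307,142.
End of year 3: book value $270,336.
End of year 4: book value $233,530.
End of year 5: book value $196,724.
End of year 6: book value $159,918.
End of year 7: book value $123,112.
End of year 8: book value $86,306.

$86,306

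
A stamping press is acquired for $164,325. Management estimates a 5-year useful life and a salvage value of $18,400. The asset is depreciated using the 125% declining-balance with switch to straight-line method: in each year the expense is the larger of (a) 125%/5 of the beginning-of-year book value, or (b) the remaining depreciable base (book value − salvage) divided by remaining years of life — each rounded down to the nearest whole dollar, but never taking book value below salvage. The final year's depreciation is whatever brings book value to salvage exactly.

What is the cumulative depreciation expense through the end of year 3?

Depreciable base = $164,325 − $18,400 = $145,925.
Year 1: DB = ⌊$164,325 × 125%/5⌋ = $41,081; SL = ⌊$145,925/5⌋ = $29,185 → take DB $41,081. Book value $123,244.
Year 2: DB = ⌊$123,244 × 125%/5⌋ = $30,811; SL = ⌊$104,844/4⌋ = $26,211 → take DB $30,811. Book value $92,433.
Year 3: DB = ⌊$92,433 × 125%/5⌋ = $23,108; SL = ⌊$74,033/3⌋ = $24,677 → take SL $24,677. Book value $67,756.
Accumulated through year 3 = $164,325 − $67,756 = $96,569.

$96,569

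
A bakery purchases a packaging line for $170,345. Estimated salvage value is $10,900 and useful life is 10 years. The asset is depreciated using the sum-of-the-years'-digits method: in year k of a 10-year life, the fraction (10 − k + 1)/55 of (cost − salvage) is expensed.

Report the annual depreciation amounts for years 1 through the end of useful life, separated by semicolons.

$28,990; $26,091; $23,192; $20,293; $17,394; $14,495; $11,596; $8,697; $5,798; $2,899

Depreciable base = $170,345 − $10,900 = $159,445.
Sum of the years' digits = 10+9+8+7+6+5+4+3+2+1 = 55.
Year 1: $159,445 × 10/55 = $28,990. Book value $141,355.
Year 2: $159,445 × 9/55 = $26,091. Book value $115,264.
Year 3: $159,445 × 8/55 = $23,192. Book value $92,072.
Year 4: $159,445 × 7/55 = $20,293. Book value $71,779.
Year 5: $159,445 × 6/55 = $17,394. Book value $54,385.
Year 6: $159,445 × 5/55 = $14,495. Book value $39,890.
Year 7: $159,445 × 4/55 = $11,596. Book value $28,294.
Year 8: $159,445 × 3/55 = $8,697. Book value $19,597.
Year 9: $159,445 × 2/55 = $5,798. Book value $13,799.
Year 10: $159,445 × 1/55 = $2,899. Book value $10,900.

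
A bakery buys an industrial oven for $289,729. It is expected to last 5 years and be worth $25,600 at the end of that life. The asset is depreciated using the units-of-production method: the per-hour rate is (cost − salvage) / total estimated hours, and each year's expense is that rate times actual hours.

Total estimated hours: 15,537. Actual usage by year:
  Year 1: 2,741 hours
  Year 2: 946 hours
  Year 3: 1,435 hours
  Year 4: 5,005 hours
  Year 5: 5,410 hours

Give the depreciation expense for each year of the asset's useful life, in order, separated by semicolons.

Depreciable base = $289,729 − $25,600 = $264,129.
Rate = $264,129 / 15,537 hours = $17 per hour.
Year 1: 2,741 × $17 = $46,597. Book value $243,132.
Year 2: 946 × $17 = $16,082. Book value $227,050.
Year 3: 1,435 × $17 = $24,395. Book value $202,655.
Year 4: 5,005 × $17 = $85,085. Book value $117,570.
Year 5: 5,410 × $17 = $91,970. Book value $25,600.

$46,597; $16,082; $24,395; $85,085; $91,970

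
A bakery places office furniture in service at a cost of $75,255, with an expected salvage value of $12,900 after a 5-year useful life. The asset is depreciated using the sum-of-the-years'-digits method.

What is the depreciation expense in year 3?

$12,471

Depreciable base = $75,255 − $12,900 = $62,355.
Sum of the years' digits = 5+4+3+2+1 = 15.
Year 1: $62,355 × 5/15 = $20,785. Book value $54,470.
Year 2: $62,355 × 4/15 = $16,628. Book value $37,842.
Year 3: $62,355 × 3/15 = $12,471. Book value $25,371.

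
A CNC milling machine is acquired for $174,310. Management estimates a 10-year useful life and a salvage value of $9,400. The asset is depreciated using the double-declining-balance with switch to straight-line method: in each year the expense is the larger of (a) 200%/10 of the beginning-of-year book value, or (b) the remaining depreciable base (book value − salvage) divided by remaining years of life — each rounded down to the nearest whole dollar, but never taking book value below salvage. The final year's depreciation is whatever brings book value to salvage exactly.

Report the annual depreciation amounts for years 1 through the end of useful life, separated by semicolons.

Depreciable base = $174,310 − $9,400 = $164,910.
Year 1: DB = ⌊$174,310 × 200%/10⌋ = $34,862; SL = ⌊$164,910/10⌋ = $16,491 → take DB $34,862. Book value $139,448.
Year 2: DB = ⌊$139,448 × 200%/10⌋ = $27,889; SL = ⌊$130,048/9⌋ = $14,449 → take DB $27,889. Book value $111,559.
Year 3: DB = ⌊$111,559 × 200%/10⌋ = $22,311; SL = ⌊$102,159/8⌋ = $12,769 → take DB $22,311. Book value $89,248.
Year 4: DB = ⌊$89,248 × 200%/10⌋ = $17,849; SL = ⌊$79,848/7⌋ = $11,406 → take DB $17,849. Book value $71,399.
Year 5: DB = ⌊$71,399 × 200%/10⌋ = $14,279; SL = ⌊$61,999/6⌋ = $10,333 → take DB $14,279. Book value $57,120.
Year 6: DB = ⌊$57,120 × 200%/10⌋ = $11,424; SL = ⌊$47,720/5⌋ = $9,544 → take DB $11,424. Book value $45,696.
Year 7: DB = ⌊$45,696 × 200%/10⌋ = $9,139; SL = ⌊$36,296/4⌋ = $9,074 → take DB $9,139. Book value $36,557.
Year 8: DB = ⌊$36,557 × 200%/10⌋ = $7,311; SL = ⌊$27,157/3⌋ = $9,052 → take SL $9,052. Book value $27,505.
Year 9: DB = ⌊$27,505 × 200%/10⌋ = $5,501; SL = ⌊$18,105/2⌋ = $9,052 → take SL $9,052. Book value $18,453.
Year 10 (final): $18,453 − $9,400 = $9,053. Book value $9,400.

$34,862; $27,889; $22,311; $17,849; $14,279; $11,424; $9,139; $9,052; $9,052; $9,053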